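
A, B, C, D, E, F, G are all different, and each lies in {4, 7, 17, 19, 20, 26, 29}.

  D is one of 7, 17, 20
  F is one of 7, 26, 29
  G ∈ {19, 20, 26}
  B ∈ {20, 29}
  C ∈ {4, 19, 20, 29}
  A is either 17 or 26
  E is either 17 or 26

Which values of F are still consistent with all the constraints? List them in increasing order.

7, 29

The 7 variables draw from only 7 values {4, 7, 17, 19, 20, 26, 29}, so each is used; only C can be 4, hence C = 4.
Among the 6 still-open variables, 19 fits only G (and all 6 values in {7, 17, 19, 20, 26, 29} must be used), so G = 19.
A and E share exactly the 2 values {17, 26}; by pigeonhole those values go to them, so strike 17, 26 from D, F.
No further eliminations apply; F can still be any of 7, 29.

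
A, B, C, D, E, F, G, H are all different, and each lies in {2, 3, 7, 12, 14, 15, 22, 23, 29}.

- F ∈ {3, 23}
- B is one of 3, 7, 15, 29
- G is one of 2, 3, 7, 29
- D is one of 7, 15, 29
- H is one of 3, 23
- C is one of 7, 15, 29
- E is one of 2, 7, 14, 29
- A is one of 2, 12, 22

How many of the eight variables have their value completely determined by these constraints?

F and H between them cover only {3, 23} — a naked pair. Remove those values from B, G.
B, C, D between them cover only {7, 15, 29} — a naked triple. Remove those values from E, G.
That leaves G = 2. Eliminate 2 elsewhere: A, E.
E has just one choice, so E = 14.
Determined: E=14, G=2. The other variables each still have more than one consistent value. That makes 2.

2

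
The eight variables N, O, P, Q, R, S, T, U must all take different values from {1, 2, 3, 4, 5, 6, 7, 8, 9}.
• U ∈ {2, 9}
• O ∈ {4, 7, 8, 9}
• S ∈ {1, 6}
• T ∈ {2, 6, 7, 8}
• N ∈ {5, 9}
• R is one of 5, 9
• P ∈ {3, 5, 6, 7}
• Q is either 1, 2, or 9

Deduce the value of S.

The 2 variables N and R are confined to {5, 9}, which locks those values in; drop them from O, P, Q, U.
U must be 2 (only option left). Remove 2 from Q, T.
Q's domain is down to {1}, so Q = 1. Strike 1 from S.
So S = 6.

6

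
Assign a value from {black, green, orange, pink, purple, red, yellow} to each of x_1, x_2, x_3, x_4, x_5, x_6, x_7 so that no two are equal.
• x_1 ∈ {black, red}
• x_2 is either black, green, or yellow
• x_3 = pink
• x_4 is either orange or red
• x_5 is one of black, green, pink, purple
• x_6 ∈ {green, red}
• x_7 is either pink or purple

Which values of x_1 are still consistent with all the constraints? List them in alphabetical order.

black, red

x_3 must be pink (only option left). So x_5, x_7 can't be pink.
x_7 must be purple (only option left). So x_5 can't be purple.
Among the 5 still-open variables, orange fits only x_4 (and all 5 values in {black, green, orange, red, yellow} must be used), so x_4 = orange.
The 4 still-open variables together cover exactly {black, green, red, yellow} — 4 values for 4 variables — and yellow appears only in x_2's list, so x_2 = yellow.
No further eliminations apply; x_1 can still be any of black, red.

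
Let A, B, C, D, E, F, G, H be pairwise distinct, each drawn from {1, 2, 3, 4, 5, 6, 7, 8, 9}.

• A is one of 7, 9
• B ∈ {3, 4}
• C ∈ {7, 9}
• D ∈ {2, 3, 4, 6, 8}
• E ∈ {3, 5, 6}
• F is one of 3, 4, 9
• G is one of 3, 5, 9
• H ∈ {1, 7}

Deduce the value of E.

6

A and C share exactly the 2 values {7, 9}; by pigeonhole those values go to them, so strike 7, 9 from F, G, H.
H's domain is down to {1}, so H = 1.
The 2 variables B and F are confined to {3, 4}, which locks those values in; drop them from D, E, G.
G has just one choice, so G = 5. Strike 5 from E.
So E = 6.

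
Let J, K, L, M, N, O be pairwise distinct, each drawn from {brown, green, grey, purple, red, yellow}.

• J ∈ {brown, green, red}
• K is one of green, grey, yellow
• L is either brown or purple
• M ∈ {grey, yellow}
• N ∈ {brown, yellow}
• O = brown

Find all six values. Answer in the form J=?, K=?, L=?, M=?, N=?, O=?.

O's domain is down to {brown}, so O = brown. Remove brown from J, L, N.
L's domain is down to {purple}, so L = purple.
N's domain is down to {yellow}, so N = yellow. Eliminate yellow elsewhere: K, M.
That leaves M = grey. So K can't be grey.
K's domain is down to {green}, so K = green. Strike green from J.
J has just one choice, so J = red.

J=red, K=green, L=purple, M=grey, N=yellow, O=brown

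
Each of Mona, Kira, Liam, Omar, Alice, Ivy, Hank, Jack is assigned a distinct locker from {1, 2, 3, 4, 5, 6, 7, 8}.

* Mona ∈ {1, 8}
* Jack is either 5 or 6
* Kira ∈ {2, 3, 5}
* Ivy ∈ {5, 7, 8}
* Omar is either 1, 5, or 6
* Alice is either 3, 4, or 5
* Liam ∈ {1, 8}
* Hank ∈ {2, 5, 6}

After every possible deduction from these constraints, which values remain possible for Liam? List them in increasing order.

1, 8

Among the 8 variables, 4 fits only Alice (and all 8 values in {1, 2, 3, 4, 5, 6, 7, 8} must be used), so Alice = 4.
Among the 7 still-open variables, 3 fits only Kira (and all 7 values in {1, 2, 3, 5, 6, 7, 8} must be used), so Kira = 3.
The 6 still-open variables draw from only 6 values {1, 2, 5, 6, 7, 8}, so each is used; only Hank can be 2, hence Hank = 2.
The 5 still-open variables draw from only 5 values {1, 5, 6, 7, 8}, so each is used; only Ivy can be 7, hence Ivy = 7.
Mona and Liam between them cover only {1, 8} — a naked pair. Remove those values from Omar.
No further eliminations apply; Liam can still be any of 1, 8.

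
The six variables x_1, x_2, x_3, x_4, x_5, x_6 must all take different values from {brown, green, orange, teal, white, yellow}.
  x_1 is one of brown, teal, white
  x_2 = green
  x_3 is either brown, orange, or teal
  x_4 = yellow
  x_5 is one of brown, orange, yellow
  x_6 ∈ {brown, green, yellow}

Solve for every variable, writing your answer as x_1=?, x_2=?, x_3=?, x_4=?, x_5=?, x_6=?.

x_1=white, x_2=green, x_3=teal, x_4=yellow, x_5=orange, x_6=brown

x_2 must be green (only option left). Strike green from x_6.
x_4's domain is down to {yellow}, so x_4 = yellow. Strike yellow from x_5, x_6.
x_6 has just one choice, so x_6 = brown. Eliminate brown elsewhere: x_1, x_3, x_5.
x_5's domain is down to {orange}, so x_5 = orange. Eliminate orange elsewhere: x_3.
x_3 has just one choice, so x_3 = teal. Eliminate teal elsewhere: x_1.
That leaves x_1 = white.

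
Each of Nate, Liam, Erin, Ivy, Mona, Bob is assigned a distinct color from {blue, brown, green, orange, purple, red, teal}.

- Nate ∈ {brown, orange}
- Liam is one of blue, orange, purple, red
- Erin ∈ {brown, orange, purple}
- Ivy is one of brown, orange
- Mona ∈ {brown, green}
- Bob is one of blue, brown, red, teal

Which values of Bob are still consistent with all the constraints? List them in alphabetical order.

blue, red, teal

Nate and Ivy between them cover only {brown, orange} — a naked pair. Remove those values from Liam, Erin, Mona, Bob.
Erin must be purple (only option left). Eliminate purple elsewhere: Liam.
That leaves Mona = green.
No further eliminations apply; Bob can still be any of blue, red, teal.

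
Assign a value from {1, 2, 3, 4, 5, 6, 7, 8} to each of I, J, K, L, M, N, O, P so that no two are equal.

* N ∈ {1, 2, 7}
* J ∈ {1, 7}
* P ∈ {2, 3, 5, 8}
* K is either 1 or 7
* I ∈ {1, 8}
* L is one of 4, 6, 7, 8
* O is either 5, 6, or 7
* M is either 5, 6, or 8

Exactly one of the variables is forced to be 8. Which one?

Among the 8 variables, 3 fits only P (and all 8 values in {1, 2, 3, 4, 5, 6, 7, 8} must be used), so P = 3.
Among the 7 still-open variables, 2 fits only N (and all 7 values in {1, 2, 4, 5, 6, 7, 8} must be used), so N = 2.
The 6 still-open variables together cover exactly {1, 4, 5, 6, 7, 8} — 6 values for 6 variables — and 4 appears only in L's list, so L = 4.
The 2 variables J and K are confined to {1, 7}, which locks those values in; drop them from I, O.
So 8 goes to I.

I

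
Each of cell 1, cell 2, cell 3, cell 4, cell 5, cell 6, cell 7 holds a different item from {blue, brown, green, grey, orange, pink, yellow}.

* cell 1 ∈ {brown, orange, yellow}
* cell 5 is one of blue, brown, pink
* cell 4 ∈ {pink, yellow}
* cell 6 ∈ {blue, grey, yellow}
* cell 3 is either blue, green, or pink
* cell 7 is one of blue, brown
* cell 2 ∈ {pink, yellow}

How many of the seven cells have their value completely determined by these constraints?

The 7 variables together cover exactly {blue, brown, green, grey, orange, pink, yellow} — 7 values for 7 variables — and green appears only in cell 3's list, so cell 3 = green.
Among the 6 still-open variables, grey fits only cell 6 (and all 6 values in {blue, brown, grey, orange, pink, yellow} must be used), so cell 6 = grey.
The 5 still-open variables draw from only 5 values {blue, brown, orange, pink, yellow}, so each is used; only cell 1 can be orange, hence cell 1 = orange.
cell 2 and cell 4 share exactly the 2 values {pink, yellow}; by pigeonhole those values go to them, so strike pink, yellow from cell 5.
Determined: cell 1=orange, cell 3=green, cell 6=grey. The other cells each still have more than one consistent value. That makes 3.

3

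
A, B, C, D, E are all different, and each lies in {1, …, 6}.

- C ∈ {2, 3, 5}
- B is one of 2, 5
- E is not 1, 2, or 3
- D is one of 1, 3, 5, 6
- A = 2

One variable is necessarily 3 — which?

C

A has just one choice, so A = 2. Strike 2 from B, C.
B has just one choice, so B = 5. So C, D, E can't be 5.
So 3 goes to C.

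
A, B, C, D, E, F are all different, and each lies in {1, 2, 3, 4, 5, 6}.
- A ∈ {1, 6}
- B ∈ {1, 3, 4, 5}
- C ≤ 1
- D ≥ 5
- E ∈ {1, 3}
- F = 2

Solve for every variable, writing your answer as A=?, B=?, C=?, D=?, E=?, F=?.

C's domain is down to {1}, so C = 1. So A, B, E can't be 1.
E's domain is down to {3}, so E = 3. Remove 3 from B.
That leaves F = 2.
That leaves A = 6. Eliminate 6 elsewhere: D.
D must be 5 (only option left). Remove 5 from B.
B's domain is down to {4}, so B = 4.

A=6, B=4, C=1, D=5, E=3, F=2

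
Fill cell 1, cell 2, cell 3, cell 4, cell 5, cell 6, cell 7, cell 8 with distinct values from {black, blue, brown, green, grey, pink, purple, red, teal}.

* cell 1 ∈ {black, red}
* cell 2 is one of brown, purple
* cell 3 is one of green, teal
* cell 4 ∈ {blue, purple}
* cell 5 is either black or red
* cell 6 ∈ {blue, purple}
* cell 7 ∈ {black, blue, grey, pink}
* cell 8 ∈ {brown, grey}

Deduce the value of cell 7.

cell 1 and cell 5 share exactly the 2 values {black, red}; by pigeonhole those values go to them, so strike black, red from cell 7.
The 2 variables cell 4 and cell 6 are confined to {blue, purple}, which locks those values in; drop them from cell 2, cell 7.
That leaves cell 2 = brown. Strike brown from cell 8.
That leaves cell 8 = grey. So cell 7 can't be grey.
So cell 7 = pink.

pink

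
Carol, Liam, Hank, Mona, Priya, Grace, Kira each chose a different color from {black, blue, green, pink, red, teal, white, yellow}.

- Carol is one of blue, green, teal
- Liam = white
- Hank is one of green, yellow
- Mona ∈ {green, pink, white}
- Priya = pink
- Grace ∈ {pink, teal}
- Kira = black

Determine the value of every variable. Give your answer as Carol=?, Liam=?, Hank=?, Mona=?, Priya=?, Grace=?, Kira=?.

Carol=blue, Liam=white, Hank=yellow, Mona=green, Priya=pink, Grace=teal, Kira=black

Liam has just one choice, so Liam = white. Eliminate white elsewhere: Mona.
That leaves Priya = pink. Eliminate pink elsewhere: Mona, Grace.
That leaves Grace = teal. Strike teal from Carol.
Kira's domain is down to {black}, so Kira = black.
Mona has just one choice, so Mona = green. Remove green from Carol, Hank.
Carol has just one choice, so Carol = blue.
Hank must be yellow (only option left).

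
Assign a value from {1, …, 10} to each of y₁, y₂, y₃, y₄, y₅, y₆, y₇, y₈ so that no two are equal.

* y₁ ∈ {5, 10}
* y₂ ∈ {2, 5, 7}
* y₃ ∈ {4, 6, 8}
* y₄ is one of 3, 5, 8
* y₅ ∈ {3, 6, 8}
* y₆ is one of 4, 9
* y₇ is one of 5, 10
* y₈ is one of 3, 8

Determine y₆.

y₁ and y₇ between them cover only {5, 10} — a naked pair. Remove those values from y₂, y₄.
y₄ and y₈ share exactly the 2 values {3, 8}; by pigeonhole those values go to them, so strike 3, 8 from y₃, y₅.
y₅ has just one choice, so y₅ = 6. Strike 6 from y₃.
y₃ must be 4 (only option left). So y₆ can't be 4.
So y₆ = 9.

9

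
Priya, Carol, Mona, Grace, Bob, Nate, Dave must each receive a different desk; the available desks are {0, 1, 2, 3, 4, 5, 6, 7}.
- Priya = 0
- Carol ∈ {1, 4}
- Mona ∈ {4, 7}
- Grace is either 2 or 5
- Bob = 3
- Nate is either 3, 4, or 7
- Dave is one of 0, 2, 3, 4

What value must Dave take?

2

Priya's domain is down to {0}, so Priya = 0. So Dave can't be 0.
Bob's domain is down to {3}, so Bob = 3. Strike 3 from Nate, Dave.
The 5 still-open variables together cover exactly {1, 2, 4, 5, 7} — 5 values for 5 variables — and 1 appears only in Carol's list, so Carol = 1.
The 4 still-open variables together cover exactly {2, 4, 5, 7} — 4 values for 4 variables — and 5 appears only in Grace's list, so Grace = 5.
The 3 still-open variables draw from only 3 values {2, 4, 7}, so each is used; only Dave can be 2, hence Dave = 2.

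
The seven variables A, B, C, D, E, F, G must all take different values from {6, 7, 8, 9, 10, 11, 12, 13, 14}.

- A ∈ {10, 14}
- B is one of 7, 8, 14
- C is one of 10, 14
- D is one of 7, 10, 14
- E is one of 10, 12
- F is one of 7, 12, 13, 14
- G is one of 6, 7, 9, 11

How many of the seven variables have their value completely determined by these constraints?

A and C share exactly the 2 values {10, 14}; by pigeonhole those values go to them, so strike 10, 14 from B, D, E, F.
That leaves D = 7. Eliminate 7 elsewhere: B, F, G.
E's domain is down to {12}, so E = 12. Strike 12 from F.
That leaves F = 13.
B's domain is down to {8}, so B = 8.
Determined: B=8, D=7, E=12, F=13. The other variables each still have more than one consistent value. That makes 4.

4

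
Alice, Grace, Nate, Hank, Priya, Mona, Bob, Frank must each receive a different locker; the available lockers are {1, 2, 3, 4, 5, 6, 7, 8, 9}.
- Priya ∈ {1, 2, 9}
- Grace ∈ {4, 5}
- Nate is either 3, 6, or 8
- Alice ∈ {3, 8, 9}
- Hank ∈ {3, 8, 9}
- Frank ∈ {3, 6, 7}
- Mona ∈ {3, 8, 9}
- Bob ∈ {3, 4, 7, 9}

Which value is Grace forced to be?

5

Alice, Hank, Mona share exactly the 3 values {3, 8, 9}; by pigeonhole those values go to them, so strike 3, 8, 9 from Nate, Priya, Bob, Frank.
Nate has just one choice, so Nate = 6. Eliminate 6 elsewhere: Frank.
Frank has just one choice, so Frank = 7. Strike 7 from Bob.
That leaves Bob = 4. Remove 4 from Grace.
So Grace = 5.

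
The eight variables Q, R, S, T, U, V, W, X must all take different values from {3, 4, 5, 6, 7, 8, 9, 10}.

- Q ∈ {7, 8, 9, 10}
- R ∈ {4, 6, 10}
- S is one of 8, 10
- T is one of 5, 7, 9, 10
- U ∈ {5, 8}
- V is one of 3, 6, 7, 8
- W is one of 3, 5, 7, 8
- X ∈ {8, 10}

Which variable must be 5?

U

The 8 variables draw from only 8 values {3, 4, 5, 6, 7, 8, 9, 10}, so each is used; only R can be 4, hence R = 4.
The 7 still-open variables draw from only 7 values {3, 5, 6, 7, 8, 9, 10}, so each is used; only V can be 6, hence V = 6.
Among the 6 still-open variables, 3 fits only W (and all 6 values in {3, 5, 7, 8, 9, 10} must be used), so W = 3.
S and X share exactly the 2 values {8, 10}; by pigeonhole those values go to them, so strike 8, 10 from Q, T, U.
So 5 goes to U.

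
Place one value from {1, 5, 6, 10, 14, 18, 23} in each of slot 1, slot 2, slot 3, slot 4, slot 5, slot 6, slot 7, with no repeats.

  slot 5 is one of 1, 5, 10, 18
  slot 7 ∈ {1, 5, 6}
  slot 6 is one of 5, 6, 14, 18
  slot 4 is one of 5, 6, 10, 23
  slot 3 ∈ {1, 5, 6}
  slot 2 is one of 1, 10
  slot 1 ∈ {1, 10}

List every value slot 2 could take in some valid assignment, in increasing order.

1, 10

The 7 variables draw from only 7 values {1, 5, 6, 10, 14, 18, 23}, so each is used; only slot 6 can be 14, hence slot 6 = 14.
The 6 still-open variables together cover exactly {1, 5, 6, 10, 18, 23} — 6 values for 6 variables — and 18 appears only in slot 5's list, so slot 5 = 18.
The 5 still-open variables together cover exactly {1, 5, 6, 10, 23} — 5 values for 5 variables — and 23 appears only in slot 4's list, so slot 4 = 23.
slot 1 and slot 2 between them cover only {1, 10} — a naked pair. Remove those values from slot 3, slot 7.
No further eliminations apply; slot 2 can still be any of 1, 10.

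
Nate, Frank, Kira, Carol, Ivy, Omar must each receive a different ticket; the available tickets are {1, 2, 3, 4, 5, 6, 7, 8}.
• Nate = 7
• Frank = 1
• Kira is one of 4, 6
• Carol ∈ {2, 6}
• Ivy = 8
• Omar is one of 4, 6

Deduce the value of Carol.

2

Nate must be 7 (only option left).
Frank has just one choice, so Frank = 1.
Ivy must be 8 (only option left).
Among the 3 still-open variables, 2 fits only Carol (and all 3 values in {2, 4, 6} must be used), so Carol = 2.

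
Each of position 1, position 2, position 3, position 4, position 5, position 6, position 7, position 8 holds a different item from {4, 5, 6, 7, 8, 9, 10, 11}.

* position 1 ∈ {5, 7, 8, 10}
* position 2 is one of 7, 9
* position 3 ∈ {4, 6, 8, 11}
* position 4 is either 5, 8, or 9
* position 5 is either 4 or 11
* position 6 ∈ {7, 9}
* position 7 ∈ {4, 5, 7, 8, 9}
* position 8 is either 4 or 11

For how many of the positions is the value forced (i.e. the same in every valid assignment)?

2

The 8 variables together cover exactly {4, 5, 6, 7, 8, 9, 10, 11} — 8 values for 8 variables — and 6 appears only in position 3's list, so position 3 = 6.
The 7 still-open variables draw from only 7 values {4, 5, 7, 8, 9, 10, 11}, so each is used; only position 1 can be 10, hence position 1 = 10.
position 2 and position 6 share exactly the 2 values {7, 9}; by pigeonhole those values go to them, so strike 7, 9 from position 4, position 7.
position 5 and position 8 share exactly the 2 values {4, 11}; by pigeonhole those values go to them, so strike 4, 11 from position 7.
Determined: position 1=10, position 3=6. The other positions each still have more than one consistent value. That makes 2.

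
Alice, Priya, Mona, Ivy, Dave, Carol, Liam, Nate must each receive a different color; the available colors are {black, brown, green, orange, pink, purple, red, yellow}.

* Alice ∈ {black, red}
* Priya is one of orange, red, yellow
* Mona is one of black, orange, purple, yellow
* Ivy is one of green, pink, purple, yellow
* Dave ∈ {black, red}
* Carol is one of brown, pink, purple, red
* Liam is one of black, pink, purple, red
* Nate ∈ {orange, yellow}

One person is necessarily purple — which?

Mona

Among the 8 variables, brown fits only Carol (and all 8 values in {black, brown, green, orange, pink, purple, red, yellow} must be used), so Carol = brown.
The 7 still-open variables draw from only 7 values {black, green, orange, pink, purple, red, yellow}, so each is used; only Ivy can be green, hence Ivy = green.
The 6 still-open variables together cover exactly {black, orange, pink, purple, red, yellow} — 6 values for 6 variables — and pink appears only in Liam's list, so Liam = pink.
Among the 5 still-open variables, purple fits only Mona (and all 5 values in {black, orange, purple, red, yellow} must be used), so Mona = purple.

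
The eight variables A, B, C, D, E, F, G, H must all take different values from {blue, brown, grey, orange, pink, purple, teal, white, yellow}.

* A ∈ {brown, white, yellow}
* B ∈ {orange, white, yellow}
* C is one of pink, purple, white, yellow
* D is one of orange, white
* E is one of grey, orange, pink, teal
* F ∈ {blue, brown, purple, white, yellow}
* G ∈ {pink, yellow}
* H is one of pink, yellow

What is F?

blue

G and H between them cover only {pink, yellow} — a naked pair. Remove those values from A, B, C, E, F.
B and D share exactly the 2 values {orange, white}; by pigeonhole those values go to them, so strike orange, white from A, C, E, F.
A's domain is down to {brown}, so A = brown. Eliminate brown elsewhere: F.
That leaves C = purple. So F can't be purple.
So F = blue.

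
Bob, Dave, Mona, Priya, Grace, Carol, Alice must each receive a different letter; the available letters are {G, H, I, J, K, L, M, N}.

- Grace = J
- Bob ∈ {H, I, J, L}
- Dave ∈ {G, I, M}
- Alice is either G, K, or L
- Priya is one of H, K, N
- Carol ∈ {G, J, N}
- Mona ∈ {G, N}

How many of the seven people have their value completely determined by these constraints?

Grace must be J (only option left). Remove J from Bob, Carol.
The 2 variables Mona and Carol are confined to {G, N}, which locks those values in; drop them from Dave, Priya, Alice.
Determined: Grace=J. The other people each still have more than one consistent value. That makes 1.

1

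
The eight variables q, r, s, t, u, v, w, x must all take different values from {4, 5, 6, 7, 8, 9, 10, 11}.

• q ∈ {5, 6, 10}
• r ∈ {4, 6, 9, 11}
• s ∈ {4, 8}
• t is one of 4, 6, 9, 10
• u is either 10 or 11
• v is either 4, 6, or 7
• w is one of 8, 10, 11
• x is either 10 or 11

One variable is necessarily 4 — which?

The 8 variables draw from only 8 values {4, 5, 6, 7, 8, 9, 10, 11}, so each is used; only q can be 5, hence q = 5.
Among the 7 still-open variables, 7 fits only v (and all 7 values in {4, 6, 7, 8, 9, 10, 11} must be used), so v = 7.
u and x between them cover only {10, 11} — a naked pair. Remove those values from r, t, w.
w must be 8 (only option left). Remove 8 from s.
So 4 goes to s.

s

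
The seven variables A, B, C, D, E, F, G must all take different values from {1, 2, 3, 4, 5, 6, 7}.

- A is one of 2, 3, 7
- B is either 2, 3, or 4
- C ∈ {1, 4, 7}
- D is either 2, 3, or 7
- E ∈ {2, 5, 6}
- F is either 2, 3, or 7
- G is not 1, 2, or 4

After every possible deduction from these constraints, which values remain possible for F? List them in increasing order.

2, 3, 7

The 7 variables draw from only 7 values {1, 2, 3, 4, 5, 6, 7}, so each is used; only C can be 1, hence C = 1.
The 6 still-open variables together cover exactly {2, 3, 4, 5, 6, 7} — 6 values for 6 variables — and 4 appears only in B's list, so B = 4.
The 3 variables A, D, F are confined to {2, 3, 7}, which locks those values in; drop them from E, G.
No further eliminations apply; F can still be any of 2, 3, 7.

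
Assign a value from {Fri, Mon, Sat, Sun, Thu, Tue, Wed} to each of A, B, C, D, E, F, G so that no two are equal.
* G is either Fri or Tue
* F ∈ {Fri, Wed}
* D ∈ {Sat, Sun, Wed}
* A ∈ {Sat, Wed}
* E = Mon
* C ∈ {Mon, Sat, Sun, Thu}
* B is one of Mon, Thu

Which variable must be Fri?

F

E must be Mon (only option left). So B, C can't be Mon.
That leaves B = Thu. So C can't be Thu.
Among the 5 still-open variables, Tue fits only G (and all 5 values in {Fri, Sat, Sun, Tue, Wed} must be used), so G = Tue.
The 4 still-open variables together cover exactly {Fri, Sat, Sun, Wed} — 4 values for 4 variables — and Fri appears only in F's list, so F = Fri.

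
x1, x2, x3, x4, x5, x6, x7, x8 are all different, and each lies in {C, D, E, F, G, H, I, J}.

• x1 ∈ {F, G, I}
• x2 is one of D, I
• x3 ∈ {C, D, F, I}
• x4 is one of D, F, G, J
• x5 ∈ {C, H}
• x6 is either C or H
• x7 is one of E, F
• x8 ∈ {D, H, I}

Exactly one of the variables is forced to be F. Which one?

x3

Among the 8 variables, E fits only x7 (and all 8 values in {C, D, E, F, G, H, I, J} must be used), so x7 = E.
The 7 still-open variables together cover exactly {C, D, F, G, H, I, J} — 7 values for 7 variables — and J appears only in x4's list, so x4 = J.
The 6 still-open variables together cover exactly {C, D, F, G, H, I} — 6 values for 6 variables — and G appears only in x1's list, so x1 = G.
Among the 5 still-open variables, F fits only x3 (and all 5 values in {C, D, F, H, I} must be used), so x3 = F.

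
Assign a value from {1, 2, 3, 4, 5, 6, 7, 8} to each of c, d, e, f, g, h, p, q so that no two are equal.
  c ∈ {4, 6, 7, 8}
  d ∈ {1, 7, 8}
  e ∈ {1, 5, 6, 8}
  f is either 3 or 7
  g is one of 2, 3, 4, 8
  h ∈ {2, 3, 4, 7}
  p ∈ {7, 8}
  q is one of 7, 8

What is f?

The 8 variables draw from only 8 values {1, 2, 3, 4, 5, 6, 7, 8}, so each is used; only e can be 5, hence e = 5.
The 7 still-open variables draw from only 7 values {1, 2, 3, 4, 6, 7, 8}, so each is used; only d can be 1, hence d = 1.
Among the 6 still-open variables, 6 fits only c (and all 6 values in {2, 3, 4, 6, 7, 8} must be used), so c = 6.
The 2 variables p and q are confined to {7, 8}, which locks those values in; drop them from f, g, h.
So f = 3.

3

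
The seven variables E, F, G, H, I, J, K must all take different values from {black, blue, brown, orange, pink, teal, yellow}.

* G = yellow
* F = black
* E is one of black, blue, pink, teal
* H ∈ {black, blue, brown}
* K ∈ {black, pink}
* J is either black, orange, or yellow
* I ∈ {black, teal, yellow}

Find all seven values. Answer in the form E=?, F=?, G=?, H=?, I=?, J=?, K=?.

E=blue, F=black, G=yellow, H=brown, I=teal, J=orange, K=pink

F has just one choice, so F = black. So E, H, I, J, K can't be black.
G's domain is down to {yellow}, so G = yellow. Eliminate yellow elsewhere: I, J.
I's domain is down to {teal}, so I = teal. So E can't be teal.
J must be orange (only option left).
K's domain is down to {pink}, so K = pink. Strike pink from E.
E must be blue (only option left). Eliminate blue elsewhere: H.
H's domain is down to {brown}, so H = brown.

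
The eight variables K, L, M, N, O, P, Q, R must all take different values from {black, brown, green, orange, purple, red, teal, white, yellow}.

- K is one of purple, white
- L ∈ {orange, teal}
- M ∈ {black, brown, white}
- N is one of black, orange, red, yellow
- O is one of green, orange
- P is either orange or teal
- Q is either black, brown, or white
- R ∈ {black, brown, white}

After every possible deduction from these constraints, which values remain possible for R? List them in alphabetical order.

black, brown, white

L and P between them cover only {orange, teal} — a naked pair. Remove those values from N, O.
O has just one choice, so O = green.
The 3 variables M, Q, R are confined to {black, brown, white}, which locks those values in; drop them from K, N.
K has just one choice, so K = purple.
No further eliminations apply; R can still be any of black, brown, white.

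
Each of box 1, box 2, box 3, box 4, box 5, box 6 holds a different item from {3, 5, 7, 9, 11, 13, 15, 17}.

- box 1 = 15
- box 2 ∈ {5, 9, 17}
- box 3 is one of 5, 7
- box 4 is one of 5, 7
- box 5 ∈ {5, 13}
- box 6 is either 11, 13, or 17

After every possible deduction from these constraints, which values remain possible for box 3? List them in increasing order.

5, 7

box 1's domain is down to {15}, so box 1 = 15.
box 3 and box 4 share exactly the 2 values {5, 7}; by pigeonhole those values go to them, so strike 5, 7 from box 2, box 5.
box 5's domain is down to {13}, so box 5 = 13. Remove 13 from box 6.
No further eliminations apply; box 3 can still be any of 5, 7.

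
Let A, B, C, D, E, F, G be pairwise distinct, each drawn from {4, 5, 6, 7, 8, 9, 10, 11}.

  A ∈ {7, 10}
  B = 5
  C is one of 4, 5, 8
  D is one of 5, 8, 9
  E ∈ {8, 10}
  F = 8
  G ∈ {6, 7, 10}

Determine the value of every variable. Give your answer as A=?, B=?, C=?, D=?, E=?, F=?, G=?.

A=7, B=5, C=4, D=9, E=10, F=8, G=6

B's domain is down to {5}, so B = 5. Eliminate 5 elsewhere: C, D.
F must be 8 (only option left). Strike 8 from C, D, E.
C has just one choice, so C = 4.
D must be 9 (only option left).
E must be 10 (only option left). Eliminate 10 elsewhere: A, G.
A's domain is down to {7}, so A = 7. Eliminate 7 elsewhere: G.
That leaves G = 6.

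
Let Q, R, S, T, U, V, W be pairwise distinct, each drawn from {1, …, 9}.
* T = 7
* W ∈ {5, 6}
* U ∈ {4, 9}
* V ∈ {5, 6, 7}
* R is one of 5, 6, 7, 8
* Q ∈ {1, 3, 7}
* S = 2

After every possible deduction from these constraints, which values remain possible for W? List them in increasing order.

S has just one choice, so S = 2.
That leaves T = 7. Strike 7 from Q, R, V.
The 2 variables V and W are confined to {5, 6}, which locks those values in; drop them from R.
R must be 8 (only option left).
No further eliminations apply; W can still be any of 5, 6.

5, 6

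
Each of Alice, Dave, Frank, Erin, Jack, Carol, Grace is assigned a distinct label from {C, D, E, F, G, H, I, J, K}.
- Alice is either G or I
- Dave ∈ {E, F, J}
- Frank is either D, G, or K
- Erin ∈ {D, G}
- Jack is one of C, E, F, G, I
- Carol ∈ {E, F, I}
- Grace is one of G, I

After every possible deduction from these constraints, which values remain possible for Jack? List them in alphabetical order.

C, E, F

Alice and Grace between them cover only {G, I} — a naked pair. Remove those values from Frank, Erin, Jack, Carol.
That leaves Erin = D. So Frank can't be D.
Frank's domain is down to {K}, so Frank = K.
No further eliminations apply; Jack can still be any of C, E, F.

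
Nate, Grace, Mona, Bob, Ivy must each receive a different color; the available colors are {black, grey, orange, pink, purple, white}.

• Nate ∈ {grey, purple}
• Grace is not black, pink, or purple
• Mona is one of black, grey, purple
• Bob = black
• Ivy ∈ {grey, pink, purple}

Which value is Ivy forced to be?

Bob must be black (only option left). Remove black from Mona.
The 2 variables Nate and Mona are confined to {grey, purple}, which locks those values in; drop them from Grace, Ivy.
So Ivy = pink.

pink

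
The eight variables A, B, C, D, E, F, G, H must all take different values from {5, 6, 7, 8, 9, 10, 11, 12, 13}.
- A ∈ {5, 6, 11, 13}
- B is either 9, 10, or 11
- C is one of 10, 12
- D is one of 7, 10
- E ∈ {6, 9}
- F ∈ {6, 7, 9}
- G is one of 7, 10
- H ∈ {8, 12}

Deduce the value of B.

11

D and G share exactly the 2 values {7, 10}; by pigeonhole those values go to them, so strike 7, 10 from B, C, F.
C has just one choice, so C = 12. So H can't be 12.
That leaves H = 8.
E and F share exactly the 2 values {6, 9}; by pigeonhole those values go to them, so strike 6, 9 from A, B.
So B = 11.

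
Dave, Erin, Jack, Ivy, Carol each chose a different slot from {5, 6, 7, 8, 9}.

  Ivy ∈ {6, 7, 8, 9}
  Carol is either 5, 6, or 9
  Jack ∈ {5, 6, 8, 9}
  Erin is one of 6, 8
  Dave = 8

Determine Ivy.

Dave must be 8 (only option left). Strike 8 from Erin, Jack, Ivy.
Erin's domain is down to {6}, so Erin = 6. Strike 6 from Jack, Ivy, Carol.
The 3 still-open variables draw from only 3 values {5, 7, 9}, so each is used; only Ivy can be 7, hence Ivy = 7.

7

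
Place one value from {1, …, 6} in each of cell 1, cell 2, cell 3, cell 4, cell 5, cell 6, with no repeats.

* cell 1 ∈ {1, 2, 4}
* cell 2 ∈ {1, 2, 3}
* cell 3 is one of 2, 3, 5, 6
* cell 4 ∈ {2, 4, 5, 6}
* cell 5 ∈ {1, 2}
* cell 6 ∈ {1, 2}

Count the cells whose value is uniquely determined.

cell 5 and cell 6 share exactly the 2 values {1, 2}; by pigeonhole those values go to them, so strike 1, 2 from cell 1, cell 2, cell 3, cell 4.
cell 1 must be 4 (only option left). Remove 4 from cell 4.
That leaves cell 2 = 3. Eliminate 3 elsewhere: cell 3.
Determined: cell 1=4, cell 2=3. The other cells each still have more than one consistent value. That makes 2.

2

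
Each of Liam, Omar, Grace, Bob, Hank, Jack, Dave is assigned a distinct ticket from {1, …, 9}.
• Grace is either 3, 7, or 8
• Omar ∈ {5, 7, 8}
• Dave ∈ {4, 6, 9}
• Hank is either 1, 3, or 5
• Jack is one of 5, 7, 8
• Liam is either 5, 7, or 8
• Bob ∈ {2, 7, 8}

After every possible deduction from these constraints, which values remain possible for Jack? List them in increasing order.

Liam, Omar, Jack between them cover only {5, 7, 8} — a naked triple. Remove those values from Grace, Bob, Hank.
Grace has just one choice, so Grace = 3. Remove 3 from Hank.
Bob's domain is down to {2}, so Bob = 2.
Hank's domain is down to {1}, so Hank = 1.
No further eliminations apply; Jack can still be any of 5, 7, 8.

5, 7, 8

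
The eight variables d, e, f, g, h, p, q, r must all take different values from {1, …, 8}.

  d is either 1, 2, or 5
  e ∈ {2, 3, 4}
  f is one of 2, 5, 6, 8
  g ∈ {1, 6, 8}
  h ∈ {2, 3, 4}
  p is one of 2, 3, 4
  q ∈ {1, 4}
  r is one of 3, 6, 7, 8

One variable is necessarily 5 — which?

The 8 variables together cover exactly {1, 2, 3, 4, 5, 6, 7, 8} — 8 values for 8 variables — and 7 appears only in r's list, so r = 7.
The 3 variables e, h, p are confined to {2, 3, 4}, which locks those values in; drop them from d, f, q.
q must be 1 (only option left). Strike 1 from d, g.
So 5 goes to d.

d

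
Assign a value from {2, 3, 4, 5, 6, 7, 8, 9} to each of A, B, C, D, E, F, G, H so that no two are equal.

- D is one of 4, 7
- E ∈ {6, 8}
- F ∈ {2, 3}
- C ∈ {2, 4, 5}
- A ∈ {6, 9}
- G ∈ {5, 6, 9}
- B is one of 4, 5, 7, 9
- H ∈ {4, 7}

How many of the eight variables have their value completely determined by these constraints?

3

Among the 8 variables, 3 fits only F (and all 8 values in {2, 3, 4, 5, 6, 7, 8, 9} must be used), so F = 3.
Among the 7 still-open variables, 2 fits only C (and all 7 values in {2, 4, 5, 6, 7, 8, 9} must be used), so C = 2.
Among the 6 still-open variables, 8 fits only E (and all 6 values in {4, 5, 6, 7, 8, 9} must be used), so E = 8.
D and H between them cover only {4, 7} — a naked pair. Remove those values from B.
Determined: C=2, E=8, F=3. The other variables each still have more than one consistent value. That makes 3.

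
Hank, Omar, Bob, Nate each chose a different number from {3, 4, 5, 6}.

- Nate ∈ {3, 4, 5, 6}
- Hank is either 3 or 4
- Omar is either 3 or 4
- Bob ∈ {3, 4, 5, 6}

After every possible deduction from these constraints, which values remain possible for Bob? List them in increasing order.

5, 6

Hank and Omar between them cover only {3, 4} — a naked pair. Remove those values from Bob, Nate.
No further eliminations apply; Bob can still be any of 5, 6.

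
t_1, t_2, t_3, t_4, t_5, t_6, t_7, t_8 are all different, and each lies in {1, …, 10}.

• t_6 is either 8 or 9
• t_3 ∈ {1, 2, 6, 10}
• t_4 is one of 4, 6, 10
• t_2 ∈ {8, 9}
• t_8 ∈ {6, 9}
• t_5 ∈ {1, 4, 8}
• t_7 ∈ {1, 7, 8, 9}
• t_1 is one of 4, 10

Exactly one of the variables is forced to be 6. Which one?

t_8

The 8 variables draw from only 8 values {1, 2, 4, 6, 7, 8, 9, 10}, so each is used; only t_3 can be 2, hence t_3 = 2.
The 7 still-open variables draw from only 7 values {1, 4, 6, 7, 8, 9, 10}, so each is used; only t_7 can be 7, hence t_7 = 7.
The 6 still-open variables together cover exactly {1, 4, 6, 8, 9, 10} — 6 values for 6 variables — and 1 appears only in t_5's list, so t_5 = 1.
t_2 and t_6 share exactly the 2 values {8, 9}; by pigeonhole those values go to them, so strike 8, 9 from t_8.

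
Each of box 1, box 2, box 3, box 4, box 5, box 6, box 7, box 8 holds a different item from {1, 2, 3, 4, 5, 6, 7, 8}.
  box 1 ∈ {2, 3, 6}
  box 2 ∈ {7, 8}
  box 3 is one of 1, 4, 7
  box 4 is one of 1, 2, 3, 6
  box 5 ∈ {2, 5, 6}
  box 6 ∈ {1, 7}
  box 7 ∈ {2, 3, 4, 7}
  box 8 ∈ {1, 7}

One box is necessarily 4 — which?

The 8 variables draw from only 8 values {1, 2, 3, 4, 5, 6, 7, 8}, so each is used; only box 5 can be 5, hence box 5 = 5.
The 7 still-open variables draw from only 7 values {1, 2, 3, 4, 6, 7, 8}, so each is used; only box 2 can be 8, hence box 2 = 8.
The 2 variables box 6 and box 8 are confined to {1, 7}, which locks those values in; drop them from box 3, box 4, box 7.
So 4 goes to box 3.

box 3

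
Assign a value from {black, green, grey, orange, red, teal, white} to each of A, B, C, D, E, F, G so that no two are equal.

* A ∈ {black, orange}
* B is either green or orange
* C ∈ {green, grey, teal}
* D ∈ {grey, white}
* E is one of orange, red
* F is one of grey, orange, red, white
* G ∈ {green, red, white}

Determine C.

teal

Among the 7 variables, black fits only A (and all 7 values in {black, green, grey, orange, red, teal, white} must be used), so A = black.
The 6 still-open variables draw from only 6 values {green, grey, orange, red, teal, white}, so each is used; only C can be teal, hence C = teal.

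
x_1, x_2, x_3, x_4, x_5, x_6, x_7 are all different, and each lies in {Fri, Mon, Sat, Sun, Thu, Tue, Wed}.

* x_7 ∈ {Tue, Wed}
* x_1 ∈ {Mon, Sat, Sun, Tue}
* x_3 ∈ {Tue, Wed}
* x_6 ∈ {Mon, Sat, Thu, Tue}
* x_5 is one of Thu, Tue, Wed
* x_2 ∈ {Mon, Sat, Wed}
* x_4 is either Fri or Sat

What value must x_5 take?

Thu

The 7 variables together cover exactly {Fri, Mon, Sat, Sun, Thu, Tue, Wed} — 7 values for 7 variables — and Fri appears only in x_4's list, so x_4 = Fri.
The 6 still-open variables together cover exactly {Mon, Sat, Sun, Thu, Tue, Wed} — 6 values for 6 variables — and Sun appears only in x_1's list, so x_1 = Sun.
x_3 and x_7 between them cover only {Tue, Wed} — a naked pair. Remove those values from x_2, x_5, x_6.
So x_5 = Thu.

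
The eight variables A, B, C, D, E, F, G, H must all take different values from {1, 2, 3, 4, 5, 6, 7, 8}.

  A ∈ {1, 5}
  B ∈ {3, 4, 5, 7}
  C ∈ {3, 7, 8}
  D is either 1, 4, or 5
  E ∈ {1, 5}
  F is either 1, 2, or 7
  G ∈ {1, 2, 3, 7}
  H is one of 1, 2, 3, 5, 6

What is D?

4

The 8 variables together cover exactly {1, 2, 3, 4, 5, 6, 7, 8} — 8 values for 8 variables — and 6 appears only in H's list, so H = 6.
Among the 7 still-open variables, 8 fits only C (and all 7 values in {1, 2, 3, 4, 5, 7, 8} must be used), so C = 8.
A and E between them cover only {1, 5} — a naked pair. Remove those values from B, D, F, G.
So D = 4.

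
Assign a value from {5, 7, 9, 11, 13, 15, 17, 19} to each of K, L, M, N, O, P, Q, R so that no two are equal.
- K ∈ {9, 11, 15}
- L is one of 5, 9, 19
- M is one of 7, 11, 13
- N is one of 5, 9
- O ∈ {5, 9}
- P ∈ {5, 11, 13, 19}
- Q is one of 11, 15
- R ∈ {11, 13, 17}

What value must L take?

The 8 variables together cover exactly {5, 7, 9, 11, 13, 15, 17, 19} — 8 values for 8 variables — and 7 appears only in M's list, so M = 7.
Among the 7 still-open variables, 17 fits only R (and all 7 values in {5, 9, 11, 13, 15, 17, 19} must be used), so R = 17.
Among the 6 still-open variables, 13 fits only P (and all 6 values in {5, 9, 11, 13, 15, 19} must be used), so P = 13.
Among the 5 still-open variables, 19 fits only L (and all 5 values in {5, 9, 11, 15, 19} must be used), so L = 19.

19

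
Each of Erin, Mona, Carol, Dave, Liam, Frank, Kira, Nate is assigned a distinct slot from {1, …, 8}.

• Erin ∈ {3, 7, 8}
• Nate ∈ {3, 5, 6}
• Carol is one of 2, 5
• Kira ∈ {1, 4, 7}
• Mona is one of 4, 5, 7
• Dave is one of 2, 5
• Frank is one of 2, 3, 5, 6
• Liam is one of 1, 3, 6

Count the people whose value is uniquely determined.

2

The 8 variables together cover exactly {1, 2, 3, 4, 5, 6, 7, 8} — 8 values for 8 variables — and 8 appears only in Erin's list, so Erin = 8.
Carol and Dave share exactly the 2 values {2, 5}; by pigeonhole those values go to them, so strike 2, 5 from Mona, Frank, Nate.
Frank and Nate between them cover only {3, 6} — a naked pair. Remove those values from Liam.
Liam's domain is down to {1}, so Liam = 1. Remove 1 from Kira.
Determined: Erin=8, Liam=1. The other people each still have more than one consistent value. That makes 2.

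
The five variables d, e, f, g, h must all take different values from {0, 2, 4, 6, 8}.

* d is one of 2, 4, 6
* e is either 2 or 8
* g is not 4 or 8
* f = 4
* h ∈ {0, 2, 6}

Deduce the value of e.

8

f has just one choice, so f = 4. Strike 4 from d.
The 4 still-open variables together cover exactly {0, 2, 6, 8} — 4 values for 4 variables — and 8 appears only in e's list, so e = 8.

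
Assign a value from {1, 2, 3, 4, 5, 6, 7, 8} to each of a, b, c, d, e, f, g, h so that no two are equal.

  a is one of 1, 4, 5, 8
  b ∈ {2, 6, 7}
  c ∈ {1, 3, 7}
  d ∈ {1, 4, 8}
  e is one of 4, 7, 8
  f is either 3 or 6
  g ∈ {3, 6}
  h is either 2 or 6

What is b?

The 8 variables together cover exactly {1, 2, 3, 4, 5, 6, 7, 8} — 8 values for 8 variables — and 5 appears only in a's list, so a = 5.
f and g share exactly the 2 values {3, 6}; by pigeonhole those values go to them, so strike 3, 6 from b, c, h.
That leaves h = 2. Eliminate 2 elsewhere: b.
So b = 7.

7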